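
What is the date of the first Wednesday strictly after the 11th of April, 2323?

April 18, 2323

Apr 11, 2323 is a Wednesday.
From Wednesday to the next Wednesday is 7 days.
Apr 11, 2323 + 7 = Apr 18, 2323.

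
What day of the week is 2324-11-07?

Doomsday rule: the anchor day for the 2300s is Wednesday. For year 24: 24÷12 = 2 r 0, and 0÷4 = 0, so 2+0+0 = 2.
Wednesday + 2 ≡ Friday — that's 2324's doomsday.
In November the doomsday date is Nov 7.
Nov 7 is the doomsday itself: Friday.

Friday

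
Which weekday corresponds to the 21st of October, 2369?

Tuesday

Doomsday rule: the anchor day for the 2300s is Wednesday. For year 69: 69÷12 = 5 r 9, and 9÷4 = 2, so 5+9+2 = 16.
Wednesday + 16 ≡ Friday — that's 2369's doomsday.
In October the doomsday date is Oct 10.
Oct 21 is 11 days after Oct 10; 11 mod 7 = 4, so Friday + 4 = Tuesday.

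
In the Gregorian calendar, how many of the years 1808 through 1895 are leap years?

Multiples of 4 in [1808,1895]: 22.
Of those, multiples of 100: 0 (not leap unless ÷400).
Multiples of 400: 0.
Leap years = 22 − 0 + 0 = 22.

22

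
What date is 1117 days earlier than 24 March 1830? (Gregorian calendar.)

March 3, 1827

−365 (one year) → Mar 24, 1829 (752 left).
−365 (one year) → Mar 24, 1828 (387 left).
−24 → Feb 29, 1828 (end of Feb, 29 days; 363 left).
−29 → Jan 31, 1828 (end of Jan, 31 days; 334 left).
−31 → Dec 31, 1827 (end of Dec, 31 days; 303 left).
−31 → Nov 30, 1827 (end of Nov, 30 days; 272 left).
−30 → Oct 31, 1827 (end of Oct, 31 days; 242 left).
−31 → Sep 30, 1827 (end of Sep, 30 days; 211 left).
−30 → Aug 31, 1827 (end of Aug, 31 days; 181 left).
−31 → Jul 31, 1827 (end of Jul, 31 days; 150 left).
−31 → Jun 30, 1827 (end of Jun, 30 days; 119 left).
−30 → May 31, 1827 (end of May, 31 days; 89 left).
−31 → Apr 30, 1827 (end of Apr, 30 days; 58 left).
−30 → Mar 31, 1827 (end of Mar, 31 days; 28 left).
−28 → Mar 3, 1827.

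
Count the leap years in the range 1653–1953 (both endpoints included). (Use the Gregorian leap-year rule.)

Multiples of 4 in [1653,1953]: 75.
Of those, multiples of 100: 3 (not leap unless ÷400).
Multiples of 400: 0.
Leap years = 75 − 3 + 0 = 72.

72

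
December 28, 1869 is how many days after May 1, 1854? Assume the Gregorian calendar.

May 1, 1854 → May 1, 1855: 365 days.
May 1, 1855 → May 1, 1856: 366 days (Feb 29, 1856 is in that span).
May 1, 1856 → May 1, 1857: 365 days.
May 1, 1857 → May 1, 1858: 365 days.
May 1, 1858 → May 1, 1859: 365 days.
May 1, 1859 → May 1, 1860: 366 days (Feb 29, 1860 is in that span).
May 1, 1860 → May 1, 1861: 365 days.
May 1, 1861 → May 1, 1862: 365 days.
May 1, 1862 → May 1, 1863: 365 days.
May 1, 1863 → May 1, 1864: 366 days (Feb 29, 1864 is in that span).
May 1, 1864 → May 1, 1865: 365 days.
May 1, 1865 → May 1, 1866: 365 days.
May 1, 1866 → May 1, 1867: 365 days.
May 1, 1867 → May 1, 1868: 366 days (Feb 29, 1868 is in that span).
May 1, 1868 → May 1, 1869: 365 days.
May 1, 1869 → Jun 1, 1869: 31 days (May has 31).
Jun 1, 1869 → Jul 1, 1869: 30 days (June has 30).
Jul 1, 1869 → Aug 1, 1869: 31 days (July has 31).
Aug 1, 1869 → Sep 1, 1869: 31 days (August has 31).
Sep 1, 1869 → Oct 1, 1869: 30 days (September has 30).
Oct 1, 1869 → Nov 1, 1869: 31 days (October has 31).
Nov 1, 1869 → Dec 1, 1869: 30 days (November has 30).
Dec 1, 1869 → Dec 28, 1869: 27 days.
Total: 5720 days.

5720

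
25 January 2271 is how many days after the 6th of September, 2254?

5985

Sep 6, 2254 → Sep 6, 2255: 365 days.
Sep 6, 2255 → Sep 6, 2256: 366 days (Feb 29, 2256 is in that span).
Sep 6, 2256 → Sep 6, 2257: 365 days.
Sep 6, 2257 → Sep 6, 2258: 365 days.
Sep 6, 2258 → Sep 6, 2259: 365 days.
Sep 6, 2259 → Sep 6, 2260: 366 days (Feb 29, 2260 is in that span).
Sep 6, 2260 → Sep 6, 2261: 365 days.
Sep 6, 2261 → Sep 6, 2262: 365 days.
Sep 6, 2262 → Sep 6, 2263: 365 days.
Sep 6, 2263 → Sep 6, 2264: 366 days (Feb 29, 2264 is in that span).
Sep 6, 2264 → Sep 6, 2265: 365 days.
Sep 6, 2265 → Sep 6, 2266: 365 days.
Sep 6, 2266 → Sep 6, 2267: 365 days.
Sep 6, 2267 → Sep 6, 2268: 366 days (Feb 29, 2268 is in that span).
Sep 6, 2268 → Sep 6, 2269: 365 days.
Sep 6, 2269 → Sep 6, 2270: 365 days.
Sep 6, 2270 → Oct 6, 2270: 30 days (September has 30).
Oct 6, 2270 → Nov 6, 2270: 31 days (October has 31).
Nov 6, 2270 → Dec 6, 2270: 30 days (November has 30).
Dec 6, 2270 → Jan 6, 2271: 31 days (December has 31).
Jan 6, 2271 → Jan 25, 2271: 19 days.
Total: 5985 days.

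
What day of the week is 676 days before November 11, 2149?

Friday

Nov 11, 2149 is a Tuesday.
676 mod 7 = 4, so 676 days before a Tuesday is Tuesday − 4 = Friday.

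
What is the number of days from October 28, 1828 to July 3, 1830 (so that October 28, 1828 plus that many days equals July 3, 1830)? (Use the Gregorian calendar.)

Oct 28, 1828 → Oct 28, 1829: 365 days.
Oct 28, 1829 → Nov 28, 1829: 31 days (October has 31).
Nov 28, 1829 → Dec 28, 1829: 30 days (November has 30).
Dec 28, 1829 → Jan 28, 1830: 31 days (December has 31).
Jan 28, 1830 → Feb 28, 1830: 31 days (January has 31).
Feb 28, 1830 → Mar 28, 1830: 28 days (February has 28).
Mar 28, 1830 → Apr 28, 1830: 31 days (March has 31).
Apr 28, 1830 → May 28, 1830: 30 days (April has 30).
May 28, 1830 → Jun 28, 1830: 31 days (May has 31).
Jun 28, 1830 → Jul 3, 1830: 5 days.
Total: 613 days.

613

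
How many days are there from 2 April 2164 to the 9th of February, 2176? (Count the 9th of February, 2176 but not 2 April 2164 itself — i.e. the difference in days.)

Apr 2, 2164 → Apr 2, 2165: 365 days.
Apr 2, 2165 → Apr 2, 2166: 365 days.
Apr 2, 2166 → Apr 2, 2167: 365 days.
Apr 2, 2167 → Apr 2, 2168: 366 days (Feb 29, 2168 is in that span).
Apr 2, 2168 → Apr 2, 2169: 365 days.
Apr 2, 2169 → Apr 2, 2170: 365 days.
Apr 2, 2170 → Apr 2, 2171: 365 days.
Apr 2, 2171 → Apr 2, 2172: 366 days (Feb 29, 2172 is in that span).
Apr 2, 2172 → Apr 2, 2173: 365 days.
Apr 2, 2173 → Apr 2, 2174: 365 days.
Apr 2, 2174 → Apr 2, 2175: 365 days.
Apr 2, 2175 → May 2, 2175: 30 days (April has 30).
May 2, 2175 → Jun 2, 2175: 31 days (May has 31).
Jun 2, 2175 → Jul 2, 2175: 30 days (June has 30).
Jul 2, 2175 → Aug 2, 2175: 31 days (July has 31).
Aug 2, 2175 → Sep 2, 2175: 31 days (August has 31).
Sep 2, 2175 → Oct 2, 2175: 30 days (September has 30).
Oct 2, 2175 → Nov 2, 2175: 31 days (October has 31).
Nov 2, 2175 → Dec 2, 2175: 30 days (November has 30).
Dec 2, 2175 → Jan 2, 2176: 31 days (December has 31).
Jan 2, 2176 → Feb 2, 2176: 31 days (January has 31).
Feb 2, 2176 → Feb 9, 2176: 7 days.
Total: 4330 days.

4330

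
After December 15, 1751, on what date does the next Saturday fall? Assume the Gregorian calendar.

Dec 15, 1751 is a Wednesday.
From Wednesday to the next Saturday is 3 days.
Dec 15, 1751 + 3 = Dec 18, 1751.

December 18, 1751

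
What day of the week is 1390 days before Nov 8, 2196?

Nov 8, 2196 is a Tuesday.
1390 mod 7 = 4, so 1390 days before a Tuesday is Tuesday − 4 = Friday.

Friday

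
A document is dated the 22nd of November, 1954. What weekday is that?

Monday

January 1, 1954 is a Friday.
Jan 1, 1954 → Feb 1, 1954: 31 days (January has 31).
Feb 1, 1954 → Mar 1, 1954: 28 days (February has 28).
Mar 1, 1954 → Apr 1, 1954: 31 days (March has 31).
Apr 1, 1954 → May 1, 1954: 30 days (April has 30).
May 1, 1954 → Jun 1, 1954: 31 days (May has 31).
Jun 1, 1954 → Jul 1, 1954: 30 days (June has 30).
Jul 1, 1954 → Aug 1, 1954: 31 days (July has 31).
Aug 1, 1954 → Sep 1, 1954: 31 days (August has 31).
Sep 1, 1954 → Oct 1, 1954: 30 days (September has 30).
Oct 1, 1954 → Nov 1, 1954: 31 days (October has 31).
Nov 1, 1954 → Nov 22, 1954: 21 days.
Total: 325 days.
325 mod 7 = 3, so Friday + 3 = Monday.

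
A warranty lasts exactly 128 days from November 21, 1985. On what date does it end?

Nov has 30 days: +10 → Dec 1, 1985 (118 left).
Dec has 31 days: +31 → Jan 1, 1986 (87 left).
Jan has 31 days: +31 → Feb 1, 1986 (56 left).
Feb has 28 days: +28 → Mar 1, 1986 (28 left).
+28 → Mar 29, 1986.

March 29, 1986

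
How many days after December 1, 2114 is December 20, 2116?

750

Dec 1, 2114 → Dec 1, 2115: 365 days.
Dec 1, 2115 → Jan 1, 2116: 31 days (December has 31).
Jan 1, 2116 → Feb 1, 2116: 31 days (January has 31).
Feb 1, 2116 → Mar 1, 2116: 29 days (February has 29).
Mar 1, 2116 → Apr 1, 2116: 31 days (March has 31).
Apr 1, 2116 → May 1, 2116: 30 days (April has 30).
May 1, 2116 → Jun 1, 2116: 31 days (May has 31).
Jun 1, 2116 → Jul 1, 2116: 30 days (June has 30).
Jul 1, 2116 → Aug 1, 2116: 31 days (July has 31).
Aug 1, 2116 → Sep 1, 2116: 31 days (August has 31).
Sep 1, 2116 → Oct 1, 2116: 30 days (September has 30).
Oct 1, 2116 → Nov 1, 2116: 31 days (October has 31).
Nov 1, 2116 → Dec 1, 2116: 30 days (November has 30).
Dec 1, 2116 → Dec 20, 2116: 19 days.
Total: 750 days.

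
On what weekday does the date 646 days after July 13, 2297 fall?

Thursday

Jul 13, 2297 is a Tuesday.
646 mod 7 = 2, so 646 days after a Tuesday is Tuesday + 2 = Thursday.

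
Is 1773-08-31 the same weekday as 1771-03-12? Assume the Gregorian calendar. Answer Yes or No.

From Mar 12, 1771 to Aug 31, 1773 is 903 days.
903 mod 7 = 0, so they are the same weekday.
(Mar 12, 1771 is a Tuesday; Aug 31, 1773 is a Tuesday.)

Yes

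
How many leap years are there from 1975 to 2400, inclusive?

Multiples of 4 in [1975,2400]: 107.
Of those, multiples of 100: 5 (not leap unless ÷400).
Multiples of 400: 2.
Leap years = 107 − 5 + 2 = 104.

104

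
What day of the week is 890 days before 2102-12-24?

Saturday

Dec 24, 2102 is a Sunday.
890 mod 7 = 1, so 890 days before a Sunday is Sunday − 1 = Saturday.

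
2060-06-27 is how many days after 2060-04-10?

Apr 10, 2060 → May 10, 2060: 30 days (April has 30).
May 10, 2060 → Jun 10, 2060: 31 days (May has 31).
Jun 10, 2060 → Jun 27, 2060: 17 days.
Total: 78 days.

78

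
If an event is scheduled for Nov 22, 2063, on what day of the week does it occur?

Thursday

January 1, 2063 is a Monday.
Jan 1, 2063 → Feb 1, 2063: 31 days (January has 31).
Feb 1, 2063 → Mar 1, 2063: 28 days (February has 28).
Mar 1, 2063 → Apr 1, 2063: 31 days (March has 31).
Apr 1, 2063 → May 1, 2063: 30 days (April has 30).
May 1, 2063 → Jun 1, 2063: 31 days (May has 31).
Jun 1, 2063 → Jul 1, 2063: 30 days (June has 30).
Jul 1, 2063 → Aug 1, 2063: 31 days (July has 31).
Aug 1, 2063 → Sep 1, 2063: 31 days (August has 31).
Sep 1, 2063 → Oct 1, 2063: 30 days (September has 30).
Oct 1, 2063 → Nov 1, 2063: 31 days (October has 31).
Nov 1, 2063 → Nov 22, 2063: 21 days.
Total: 325 days.
325 mod 7 = 3, so Monday + 3 = Thursday.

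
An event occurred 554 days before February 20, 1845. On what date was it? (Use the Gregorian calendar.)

August 16, 1843

−366 (one year; includes Feb 29, 1844) → Feb 20, 1844 (188 left).
−20 → Jan 31, 1844 (end of Jan, 31 days; 168 left).
−31 → Dec 31, 1843 (end of Dec, 31 days; 137 left).
−31 → Nov 30, 1843 (end of Nov, 30 days; 106 left).
−30 → Oct 31, 1843 (end of Oct, 31 days; 76 left).
−31 → Sep 30, 1843 (end of Sep, 30 days; 45 left).
−30 → Aug 31, 1843 (end of Aug, 31 days; 15 left).
−15 → Aug 16, 1843.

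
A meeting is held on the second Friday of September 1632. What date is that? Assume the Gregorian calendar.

September 1, 1632 is a Wednesday.
The first Friday is therefore September 3 (2 days later).
The second Friday is 3 + 1×7 = September 10.

September 10, 1632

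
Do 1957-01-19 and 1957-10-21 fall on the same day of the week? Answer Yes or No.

No

From Jan 19, 1957 to Oct 21, 1957 is 275 days.
275 mod 7 = 2, so they are different weekdays.
(Jan 19, 1957 is a Saturday; Oct 21, 1957 is a Monday.)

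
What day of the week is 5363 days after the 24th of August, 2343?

First find the weekday of Aug 24, 2343. Doomsday rule: the anchor day for the 2300s is Wednesday. For year 43: 43÷12 = 3 r 7, and 7÷4 = 1, so 3+7+1 = 11.
Wednesday + 11 ≡ Sunday — that's 2343's doomsday.
In August the doomsday date is Aug 8.
Aug 24 is 16 days after Aug 8; 16 mod 7 = 2, so Sunday + 2 = Tuesday.
5363 mod 7 = 1, so 5363 days after a Tuesday is Tuesday + 1 = Wednesday.

Wednesday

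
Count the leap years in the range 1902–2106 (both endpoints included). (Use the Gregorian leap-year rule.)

Multiples of 4 in [1902,2106]: 51.
Of those, multiples of 100: 2 (not leap unless ÷400).
Multiples of 400: 1.
Leap years = 51 − 2 + 1 = 50.

50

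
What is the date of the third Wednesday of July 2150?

July 15, 2150

July 1, 2150 is a Wednesday.
The first Wednesday is therefore July 1 (same day).
The third Wednesday is 1 + 2×7 = July 15.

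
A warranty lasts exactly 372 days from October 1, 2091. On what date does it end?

Oct has 31 days: +31 → Nov 1, 2091 (341 left).
Nov has 30 days: +30 → Dec 1, 2091 (311 left).
Dec has 31 days: +31 → Jan 1, 2092 (280 left).
Jan has 31 days: +31 → Feb 1, 2092 (249 left).
Feb has 29 days: +29 → Mar 1, 2092 (220 left).
Mar has 31 days: +31 → Apr 1, 2092 (189 left).
Apr has 30 days: +30 → May 1, 2092 (159 left).
May has 31 days: +31 → Jun 1, 2092 (128 left).
Jun has 30 days: +30 → Jul 1, 2092 (98 left).
Jul has 31 days: +31 → Aug 1, 2092 (67 left).
Aug has 31 days: +31 → Sep 1, 2092 (36 left).
Sep has 30 days: +30 → Oct 1, 2092 (6 left).
+6 → Oct 7, 2092.

October 7, 2092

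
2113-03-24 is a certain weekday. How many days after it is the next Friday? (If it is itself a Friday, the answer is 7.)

7

Mar 24, 2113 is a Friday.
From Friday to the next Friday is 7 days.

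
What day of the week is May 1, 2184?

Doomsday rule: the anchor day for the 2100s is Sunday. For year 84: 84÷12 = 7 r 0, and 0÷4 = 0, so 7+0+0 = 7.
Sunday + 7 ≡ Sunday — that's 2184's doomsday.
In May the doomsday date is May 9.
May 1 is 8 days before May 9; 8 mod 7 = 1, so Sunday − 1 = Saturday.

Saturday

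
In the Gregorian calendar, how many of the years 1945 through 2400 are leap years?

Multiples of 4 in [1945,2400]: 114.
Of those, multiples of 100: 5 (not leap unless ÷400).
Multiples of 400: 2.
Leap years = 114 − 5 + 2 = 111.

111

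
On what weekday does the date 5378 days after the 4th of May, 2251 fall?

May 4, 2251 is a Sunday.
5378 mod 7 = 2, so 5378 days after a Sunday is Sunday + 2 = Tuesday.

Tuesday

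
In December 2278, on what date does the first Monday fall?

December 2, 2278

December 1, 2278 is a Sunday.
The first Monday is therefore December 2 (1 days later).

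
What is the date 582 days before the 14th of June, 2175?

November 9, 2173

−365 (one year) → Jun 14, 2174 (217 left).
−14 → May 31, 2174 (end of May, 31 days; 203 left).
−31 → Apr 30, 2174 (end of Apr, 30 days; 172 left).
−30 → Mar 31, 2174 (end of Mar, 31 days; 142 left).
−31 → Feb 28, 2174 (end of Feb, 28 days; 111 left).
−28 → Jan 31, 2174 (end of Jan, 31 days; 83 left).
−31 → Dec 31, 2173 (end of Dec, 31 days; 52 left).
−31 → Nov 30, 2173 (end of Nov, 30 days; 21 left).
−21 → Nov 9, 2173.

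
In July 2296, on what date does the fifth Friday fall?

July 1, 2296 is a Wednesday.
The first Friday is therefore July 3 (2 days later).
The fifth Friday is 3 + 4×7 = July 31.

July 31, 2296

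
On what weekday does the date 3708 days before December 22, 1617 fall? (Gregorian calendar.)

Dec 22, 1617 is a Friday.
3708 mod 7 = 5, so 3708 days before a Friday is Friday − 5 = Sunday.

Sunday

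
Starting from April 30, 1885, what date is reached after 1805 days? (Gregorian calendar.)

April 9, 1890

+365 (one year) → Apr 30, 1886 (1440 left).
+365 (one year) → Apr 30, 1887 (1075 left).
+366 (one year; includes Feb 29, 1888) → Apr 30, 1888 (709 left).
+365 (one year) → Apr 30, 1889 (344 left).
Apr has 30 days: +1 → May 1, 1889 (343 left).
May has 31 days: +31 → Jun 1, 1889 (312 left).
Jun has 30 days: +30 → Jul 1, 1889 (282 left).
Jul has 31 days: +31 → Aug 1, 1889 (251 left).
Aug has 31 days: +31 → Sep 1, 1889 (220 left).
Sep has 30 days: +30 → Oct 1, 1889 (190 left).
Oct has 31 days: +31 → Nov 1, 1889 (159 left).
Nov has 30 days: +30 → Dec 1, 1889 (129 left).
Dec has 31 days: +31 → Jan 1, 1890 (98 left).
Jan has 31 days: +31 → Feb 1, 1890 (67 left).
Feb has 28 days: +28 → Mar 1, 1890 (39 left).
Mar has 31 days: +31 → Apr 1, 1890 (8 left).
+8 → Apr 9, 1890.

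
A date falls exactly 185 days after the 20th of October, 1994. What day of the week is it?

Oct 20, 1994 is a Thursday.
185 mod 7 = 3, so 185 days after a Thursday is Thursday + 3 = Sunday.

Sunday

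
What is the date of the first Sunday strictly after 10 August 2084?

Aug 10, 2084 is a Thursday.
From Thursday to the next Sunday is 3 days.
Aug 10, 2084 + 3 = Aug 13, 2084.

August 13, 2084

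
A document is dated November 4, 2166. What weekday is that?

Doomsday rule: the anchor day for the 2100s is Sunday. For year 66: 66÷12 = 5 r 6, and 6÷4 = 1, so 5+6+1 = 12.
Sunday + 12 ≡ Friday — that's 2166's doomsday.
In November the doomsday date is Nov 7.
Nov 4 is 3 days before Nov 7; 3 mod 7 = 3, so Friday − 3 = Tuesday.

Tuesday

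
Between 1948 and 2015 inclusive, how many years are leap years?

Multiples of 4 in [1948,2015]: 17.
Of those, multiples of 100: 1 (not leap unless ÷400).
Multiples of 400: 1.
Leap years = 17 − 1 + 1 = 17.

17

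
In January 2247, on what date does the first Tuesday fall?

January 1, 2247 is a Friday.
The first Tuesday is therefore January 5 (4 days later).

January 5, 2247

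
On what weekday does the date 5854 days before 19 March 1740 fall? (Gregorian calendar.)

Thursday

Mar 19, 1740 is a Saturday.
5854 mod 7 = 2, so 5854 days before a Saturday is Saturday − 2 = Thursday.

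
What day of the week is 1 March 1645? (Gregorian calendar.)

Wednesday

Doomsday rule: the anchor day for the 1600s is Tuesday. For year 45: 45÷12 = 3 r 9, and 9÷4 = 2, so 3+9+2 = 14.
Tuesday + 14 ≡ Tuesday — that's 1645's doomsday.
In March the doomsday date is Mar 14.
Mar 1 is 13 days before Mar 14; 13 mod 7 = 6, so Tuesday − 6 = Wednesday.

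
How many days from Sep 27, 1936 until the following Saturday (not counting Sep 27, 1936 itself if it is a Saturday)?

6

Sep 27, 1936 is a Sunday.
From Sunday to the next Saturday is 6 days.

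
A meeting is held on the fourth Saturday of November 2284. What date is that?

November 22, 2284

November 1, 2284 is a Saturday.
The first Saturday is therefore November 1 (same day).
The fourth Saturday is 1 + 3×7 = November 22.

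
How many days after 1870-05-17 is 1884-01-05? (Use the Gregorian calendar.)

4981

May 17, 1870 → May 17, 1871: 365 days.
May 17, 1871 → May 17, 1872: 366 days (Feb 29, 1872 is in that span).
May 17, 1872 → May 17, 1873: 365 days.
May 17, 1873 → May 17, 1874: 365 days.
May 17, 1874 → May 17, 1875: 365 days.
May 17, 1875 → May 17, 1876: 366 days (Feb 29, 1876 is in that span).
May 17, 1876 → May 17, 1877: 365 days.
May 17, 1877 → May 17, 1878: 365 days.
May 17, 1878 → May 17, 1879: 365 days.
May 17, 1879 → May 17, 1880: 366 days (Feb 29, 1880 is in that span).
May 17, 1880 → May 17, 1881: 365 days.
May 17, 1881 → May 17, 1882: 365 days.
May 17, 1882 → May 17, 1883: 365 days.
May 17, 1883 → Jun 17, 1883: 31 days (May has 31).
Jun 17, 1883 → Jul 17, 1883: 30 days (June has 30).
Jul 17, 1883 → Aug 17, 1883: 31 days (July has 31).
Aug 17, 1883 → Sep 17, 1883: 31 days (August has 31).
Sep 17, 1883 → Oct 17, 1883: 30 days (September has 30).
Oct 17, 1883 → Nov 17, 1883: 31 days (October has 31).
Nov 17, 1883 → Dec 17, 1883: 30 days (November has 30).
Dec 17, 1883 → Jan 5, 1884: 19 days.
Total: 4981 days.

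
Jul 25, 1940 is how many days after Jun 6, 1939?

Jun 6, 1939 → Jun 6, 1940: 366 days (Feb 29, 1940 is in that span).
Jun 6, 1940 → Jul 6, 1940: 30 days (June has 30).
Jul 6, 1940 → Jul 25, 1940: 19 days.
Total: 415 days.

415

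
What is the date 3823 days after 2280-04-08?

+365 (one year) → Apr 8, 2281 (3458 left).
+365 (one year) → Apr 8, 2282 (3093 left).
+365 (one year) → Apr 8, 2283 (2728 left).
+366 (one year; includes Feb 29, 2284) → Apr 8, 2284 (2362 left).
+365 (one year) → Apr 8, 2285 (1997 left).
+365 (one year) → Apr 8, 2286 (1632 left).
+365 (one year) → Apr 8, 2287 (1267 left).
+366 (one year; includes Feb 29, 2288) → Apr 8, 2288 (901 left).
+365 (one year) → Apr 8, 2289 (536 left).
+365 (one year) → Apr 8, 2290 (171 left).
Apr has 30 days: +23 → May 1, 2290 (148 left).
May has 31 days: +31 → Jun 1, 2290 (117 left).
Jun has 30 days: +30 → Jul 1, 2290 (87 left).
Jul has 31 days: +31 → Aug 1, 2290 (56 left).
Aug has 31 days: +31 → Sep 1, 2290 (25 left).
+25 → Sep 26, 2290.

September 26, 2290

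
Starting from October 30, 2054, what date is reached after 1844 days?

+365 (one year) → Oct 30, 2055 (1479 left).
+366 (one year; includes Feb 29, 2056) → Oct 30, 2056 (1113 left).
+365 (one year) → Oct 30, 2057 (748 left).
+365 (one year) → Oct 30, 2058 (383 left).
Oct has 31 days: +2 → Nov 1, 2058 (381 left).
Nov has 30 days: +30 → Dec 1, 2058 (351 left).
Dec has 31 days: +31 → Jan 1, 2059 (320 left).
Jan has 31 days: +31 → Feb 1, 2059 (289 left).
Feb has 28 days: +28 → Mar 1, 2059 (261 left).
Mar has 31 days: +31 → Apr 1, 2059 (230 left).
Apr has 30 days: +30 → May 1, 2059 (200 left).
May has 31 days: +31 → Jun 1, 2059 (169 left).
Jun has 30 days: +30 → Jul 1, 2059 (139 left).
Jul has 31 days: +31 → Aug 1, 2059 (108 left).
Aug has 31 days: +31 → Sep 1, 2059 (77 left).
Sep has 30 days: +30 → Oct 1, 2059 (47 left).
Oct has 31 days: +31 → Nov 1, 2059 (16 left).
+16 → Nov 17, 2059.

November 17, 2059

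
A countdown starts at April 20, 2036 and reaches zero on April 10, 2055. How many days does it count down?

6929

Apr 20, 2036 → Apr 20, 2037: 365 days.
Apr 20, 2037 → Apr 20, 2038: 365 days.
Apr 20, 2038 → Apr 20, 2039: 365 days.
Apr 20, 2039 → Apr 20, 2040: 366 days (Feb 29, 2040 is in that span).
Apr 20, 2040 → Apr 20, 2041: 365 days.
Apr 20, 2041 → Apr 20, 2042: 365 days.
Apr 20, 2042 → Apr 20, 2043: 365 days.
Apr 20, 2043 → Apr 20, 2044: 366 days (Feb 29, 2044 is in that span).
Apr 20, 2044 → Apr 20, 2045: 365 days.
Apr 20, 2045 → Apr 20, 2046: 365 days.
Apr 20, 2046 → Apr 20, 2047: 365 days.
Apr 20, 2047 → Apr 20, 2048: 366 days (Feb 29, 2048 is in that span).
Apr 20, 2048 → Apr 20, 2049: 365 days.
Apr 20, 2049 → Apr 20, 2050: 365 days.
Apr 20, 2050 → Apr 20, 2051: 365 days.
Apr 20, 2051 → Apr 20, 2052: 366 days (Feb 29, 2052 is in that span).
Apr 20, 2052 → Apr 20, 2053: 365 days.
Apr 20, 2053 → Apr 20, 2054: 365 days.
Apr 20, 2054 → May 20, 2054: 30 days (April has 30).
May 20, 2054 → Jun 20, 2054: 31 days (May has 31).
Jun 20, 2054 → Jul 20, 2054: 30 days (June has 30).
Jul 20, 2054 → Aug 20, 2054: 31 days (July has 31).
Aug 20, 2054 → Sep 20, 2054: 31 days (August has 31).
Sep 20, 2054 → Oct 20, 2054: 30 days (September has 30).
Oct 20, 2054 → Nov 20, 2054: 31 days (October has 31).
Nov 20, 2054 → Dec 20, 2054: 30 days (November has 30).
Dec 20, 2054 → Jan 20, 2055: 31 days (December has 31).
Jan 20, 2055 → Feb 20, 2055: 31 days (January has 31).
Feb 20, 2055 → Mar 20, 2055: 28 days (February has 28).
Mar 20, 2055 → Apr 10, 2055: 21 days.
Total: 6929 days.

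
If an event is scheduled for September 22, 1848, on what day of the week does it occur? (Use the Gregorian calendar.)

January 1, 1848 is a Saturday.
Jan 1, 1848 → Feb 1, 1848: 31 days (January has 31).
Feb 1, 1848 → Mar 1, 1848: 29 days (February has 29).
Mar 1, 1848 → Apr 1, 1848: 31 days (March has 31).
Apr 1, 1848 → May 1, 1848: 30 days (April has 30).
May 1, 1848 → Jun 1, 1848: 31 days (May has 31).
Jun 1, 1848 → Jul 1, 1848: 30 days (June has 30).
Jul 1, 1848 → Aug 1, 1848: 31 days (July has 31).
Aug 1, 1848 → Sep 1, 1848: 31 days (August has 31).
Sep 1, 1848 → Sep 22, 1848: 21 days.
Total: 265 days.
265 mod 7 = 6, so Saturday + 6 = Friday.

Friday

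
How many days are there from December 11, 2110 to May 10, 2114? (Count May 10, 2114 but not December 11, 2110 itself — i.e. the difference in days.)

Dec 11, 2110 → Dec 11, 2111: 365 days.
Dec 11, 2111 → Dec 11, 2112: 366 days (Feb 29, 2112 is in that span).
Dec 11, 2112 → Dec 11, 2113: 365 days.
Dec 11, 2113 → Jan 11, 2114: 31 days (December has 31).
Jan 11, 2114 → Feb 11, 2114: 31 days (January has 31).
Feb 11, 2114 → Mar 11, 2114: 28 days (February has 28).
Mar 11, 2114 → Apr 11, 2114: 31 days (March has 31).
Apr 11, 2114 → May 10, 2114: 29 days.
Total: 1246 days.

1246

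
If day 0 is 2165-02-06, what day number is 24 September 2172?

Feb 6, 2165 → Feb 6, 2166: 365 days.
Feb 6, 2166 → Feb 6, 2167: 365 days.
Feb 6, 2167 → Feb 6, 2168: 365 days.
Feb 6, 2168 → Feb 6, 2169: 366 days (Feb 29, 2168 is in that span).
Feb 6, 2169 → Feb 6, 2170: 365 days.
Feb 6, 2170 → Feb 6, 2171: 365 days.
Feb 6, 2171 → Feb 6, 2172: 365 days.
Feb 6, 2172 → Mar 6, 2172: 29 days (February has 29).
Mar 6, 2172 → Apr 6, 2172: 31 days (March has 31).
Apr 6, 2172 → May 6, 2172: 30 days (April has 30).
May 6, 2172 → Jun 6, 2172: 31 days (May has 31).
Jun 6, 2172 → Jul 6, 2172: 30 days (June has 30).
Jul 6, 2172 → Aug 6, 2172: 31 days (July has 31).
Aug 6, 2172 → Sep 6, 2172: 31 days (August has 31).
Sep 6, 2172 → Sep 24, 2172: 18 days.
Total: 2787 days.

2787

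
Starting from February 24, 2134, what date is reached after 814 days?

+365 (one year) → Feb 24, 2135 (449 left).
+365 (one year) → Feb 24, 2136 (84 left).
Feb has 29 days: +6 → Mar 1, 2136 (78 left).
Mar has 31 days: +31 → Apr 1, 2136 (47 left).
Apr has 30 days: +30 → May 1, 2136 (17 left).
+17 → May 18, 2136.

May 18, 2136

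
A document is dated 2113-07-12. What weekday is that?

Wednesday

Doomsday rule: the anchor day for the 2100s is Sunday. For year 13: 13÷12 = 1 r 1, and 1÷4 = 0, so 1+1+0 = 2.
Sunday + 2 ≡ Tuesday — that's 2113's doomsday.
In July the doomsday date is Jul 11.
Jul 12 is 1 day after Jul 11; 1 mod 7 = 1, so Tuesday + 1 = Wednesday.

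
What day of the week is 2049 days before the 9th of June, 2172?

Jun 9, 2172 is a Tuesday.
2049 mod 7 = 5, so 2049 days before a Tuesday is Tuesday − 5 = Thursday.

Thursday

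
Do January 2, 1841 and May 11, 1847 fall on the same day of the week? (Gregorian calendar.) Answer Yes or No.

From Jan 2, 1841 to May 11, 1847 is 2320 days.
2320 mod 7 = 3, so they are different weekdays.
(Jan 2, 1841 is a Saturday; May 11, 1847 is a Tuesday.)

No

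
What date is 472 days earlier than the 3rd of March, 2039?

November 16, 2037

−365 (one year) → Mar 3, 2038 (107 left).
−3 → Feb 28, 2038 (end of Feb, 28 days; 104 left).
−28 → Jan 31, 2038 (end of Jan, 31 days; 76 left).
−31 → Dec 31, 2037 (end of Dec, 31 days; 45 left).
−31 → Nov 30, 2037 (end of Nov, 30 days; 14 left).
−14 → Nov 16, 2037.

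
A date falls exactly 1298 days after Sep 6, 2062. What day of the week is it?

Sep 6, 2062 is a Wednesday.
1298 mod 7 = 3, so 1298 days after a Wednesday is Wednesday + 3 = Saturday.

Saturday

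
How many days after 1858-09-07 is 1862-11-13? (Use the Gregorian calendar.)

Sep 7, 1858 → Sep 7, 1859: 365 days.
Sep 7, 1859 → Sep 7, 1860: 366 days (Feb 29, 1860 is in that span).
Sep 7, 1860 → Sep 7, 1861: 365 days.
Sep 7, 1861 → Sep 7, 1862: 365 days.
Sep 7, 1862 → Oct 7, 1862: 30 days (September has 30).
Oct 7, 1862 → Nov 7, 1862: 31 days (October has 31).
Nov 7, 1862 → Nov 13, 1862: 6 days.
Total: 1528 days.

1528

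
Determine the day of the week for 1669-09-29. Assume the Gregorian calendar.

Doomsday rule: the anchor day for the 1600s is Tuesday. For year 69: 69÷12 = 5 r 9, and 9÷4 = 2, so 5+9+2 = 16.
Tuesday + 16 ≡ Thursday — that's 1669's doomsday.
In September the doomsday date is Sep 5.
Sep 29 is 24 days after Sep 5; 24 mod 7 = 3, so Thursday + 3 = Sunday.

Sunday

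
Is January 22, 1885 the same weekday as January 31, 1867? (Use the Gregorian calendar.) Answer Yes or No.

From Jan 31, 1867 to Jan 22, 1885 is 6566 days.
6566 mod 7 = 0, so they are the same weekday.
(Jan 31, 1867 is a Thursday; Jan 22, 1885 is a Thursday.)

Yes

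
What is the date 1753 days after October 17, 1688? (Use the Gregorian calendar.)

August 5, 1693

+365 (one year) → Oct 17, 1689 (1388 left).
+365 (one year) → Oct 17, 1690 (1023 left).
+365 (one year) → Oct 17, 1691 (658 left).
+366 (one year; includes Feb 29, 1692) → Oct 17, 1692 (292 left).
Oct has 31 days: +15 → Nov 1, 1692 (277 left).
Nov has 30 days: +30 → Dec 1, 1692 (247 left).
Dec has 31 days: +31 → Jan 1, 1693 (216 left).
Jan has 31 days: +31 → Feb 1, 1693 (185 left).
Feb has 28 days: +28 → Mar 1, 1693 (157 left).
Mar has 31 days: +31 → Apr 1, 1693 (126 left).
Apr has 30 days: +30 → May 1, 1693 (96 left).
May has 31 days: +31 → Jun 1, 1693 (65 left).
Jun has 30 days: +30 → Jul 1, 1693 (35 left).
Jul has 31 days: +31 → Aug 1, 1693 (4 left).
+4 → Aug 5, 1693.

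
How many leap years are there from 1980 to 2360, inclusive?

Multiples of 4 in [1980,2360]: 96.
Of those, multiples of 100: 4 (not leap unless ÷400).
Multiples of 400: 1.
Leap years = 96 − 4 + 1 = 93.

93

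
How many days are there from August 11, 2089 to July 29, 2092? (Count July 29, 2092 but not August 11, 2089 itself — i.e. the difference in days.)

Aug 11, 2089 → Aug 11, 2090: 365 days.
Aug 11, 2090 → Aug 11, 2091: 365 days.
Aug 11, 2091 → Sep 11, 2091: 31 days (August has 31).
Sep 11, 2091 → Oct 11, 2091: 30 days (September has 30).
Oct 11, 2091 → Nov 11, 2091: 31 days (October has 31).
Nov 11, 2091 → Dec 11, 2091: 30 days (November has 30).
Dec 11, 2091 → Jan 11, 2092: 31 days (December has 31).
Jan 11, 2092 → Feb 11, 2092: 31 days (January has 31).
Feb 11, 2092 → Mar 11, 2092: 29 days (February has 29).
Mar 11, 2092 → Apr 11, 2092: 31 days (March has 31).
Apr 11, 2092 → May 11, 2092: 30 days (April has 30).
May 11, 2092 → Jun 11, 2092: 31 days (May has 31).
Jun 11, 2092 → Jul 11, 2092: 30 days (June has 30).
Jul 11, 2092 → Jul 29, 2092: 18 days.
Total: 1083 days.

1083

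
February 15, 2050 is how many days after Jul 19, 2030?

7151

Jul 19, 2030 → Jul 19, 2031: 365 days.
Jul 19, 2031 → Jul 19, 2032: 366 days (Feb 29, 2032 is in that span).
Jul 19, 2032 → Jul 19, 2033: 365 days.
Jul 19, 2033 → Jul 19, 2034: 365 days.
Jul 19, 2034 → Jul 19, 2035: 365 days.
Jul 19, 2035 → Jul 19, 2036: 366 days (Feb 29, 2036 is in that span).
Jul 19, 2036 → Jul 19, 2037: 365 days.
Jul 19, 2037 → Jul 19, 2038: 365 days.
Jul 19, 2038 → Jul 19, 2039: 365 days.
Jul 19, 2039 → Jul 19, 2040: 366 days (Feb 29, 2040 is in that span).
Jul 19, 2040 → Jul 19, 2041: 365 days.
Jul 19, 2041 → Jul 19, 2042: 365 days.
Jul 19, 2042 → Jul 19, 2043: 365 days.
Jul 19, 2043 → Jul 19, 2044: 366 days (Feb 29, 2044 is in that span).
Jul 19, 2044 → Jul 19, 2045: 365 days.
Jul 19, 2045 → Jul 19, 2046: 365 days.
Jul 19, 2046 → Jul 19, 2047: 365 days.
Jul 19, 2047 → Jul 19, 2048: 366 days (Feb 29, 2048 is in that span).
Jul 19, 2048 → Jul 19, 2049: 365 days.
Jul 19, 2049 → Aug 19, 2049: 31 days (July has 31).
Aug 19, 2049 → Sep 19, 2049: 31 days (August has 31).
Sep 19, 2049 → Oct 19, 2049: 30 days (September has 30).
Oct 19, 2049 → Nov 19, 2049: 31 days (October has 31).
Nov 19, 2049 → Dec 19, 2049: 30 days (November has 30).
Dec 19, 2049 → Jan 19, 2050: 31 days (December has 31).
Jan 19, 2050 → Feb 15, 2050: 27 days.
Total: 7151 days.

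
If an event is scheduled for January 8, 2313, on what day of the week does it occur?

Wednesday

Doomsday rule: the anchor day for the 2300s is Wednesday. For year 13: 13÷12 = 1 r 1, and 1÷4 = 0, so 1+1+0 = 2.
Wednesday + 2 ≡ Friday — that's 2313's doomsday.
In January the doomsday date is Jan 3 (2313 is not a leap year).
Jan 8 is 5 days after Jan 3; 5 mod 7 = 5, so Friday + 5 = Wednesday.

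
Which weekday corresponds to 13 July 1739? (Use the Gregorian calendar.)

Doomsday rule: the anchor day for the 1700s is Sunday. For year 39: 39÷12 = 3 r 3, and 3÷4 = 0, so 3+3+0 = 6.
Sunday + 6 ≡ Saturday — that's 1739's doomsday.
In July the doomsday date is Jul 11.
Jul 13 is 2 days after Jul 11; 2 mod 7 = 2, so Saturday + 2 = Monday.

Monday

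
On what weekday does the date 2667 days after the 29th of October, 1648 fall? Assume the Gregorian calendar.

First find the weekday of Oct 29, 1648. Doomsday rule: the anchor day for the 1600s is Tuesday. For year 48: 48÷12 = 4 r 0, and 0÷4 = 0, so 4+0+0 = 4.
Tuesday + 4 ≡ Saturday — that's 1648's doomsday.
In October the doomsday date is Oct 10.
Oct 29 is 19 days after Oct 10; 19 mod 7 = 5, so Saturday + 5 = Thursday.
2667 mod 7 = 0, so 2667 days after a Thursday is Thursday + 0 = Thursday.

Thursday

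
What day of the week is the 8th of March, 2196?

Doomsday rule: the anchor day for the 2100s is Sunday. For year 96: 96÷12 = 8 r 0, and 0÷4 = 0, so 8+0+0 = 8.
Sunday + 8 ≡ Monday — that's 2196's doomsday.
In March the doomsday date is Mar 14.
Mar 8 is 6 days before Mar 14; 6 mod 7 = 6, so Monday − 6 = Tuesday.

Tuesday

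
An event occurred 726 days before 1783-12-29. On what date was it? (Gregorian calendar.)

January 2, 1782

−365 (one year) → Dec 29, 1782 (361 left).
−29 → Nov 30, 1782 (end of Nov, 30 days; 332 left).
−30 → Oct 31, 1782 (end of Oct, 31 days; 302 left).
−31 → Sep 30, 1782 (end of Sep, 30 days; 271 left).
−30 → Aug 31, 1782 (end of Aug, 31 days; 241 left).
−31 → Jul 31, 1782 (end of Jul, 31 days; 210 left).
−31 → Jun 30, 1782 (end of Jun, 30 days; 179 left).
−30 → May 31, 1782 (end of May, 31 days; 149 left).
−31 → Apr 30, 1782 (end of Apr, 30 days; 118 left).
−30 → Mar 31, 1782 (end of Mar, 31 days; 88 left).
−31 → Feb 28, 1782 (end of Feb, 28 days; 57 left).
−28 → Jan 31, 1782 (end of Jan, 31 days; 29 left).
−29 → Jan 2, 1782.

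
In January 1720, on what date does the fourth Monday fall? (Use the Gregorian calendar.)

January 1, 1720 is a Monday.
The first Monday is therefore January 1 (same day).
The fourth Monday is 1 + 3×7 = January 22.

January 22, 1720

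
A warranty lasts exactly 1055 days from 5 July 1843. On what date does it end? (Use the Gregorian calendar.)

May 25, 1846

+366 (one year; includes Feb 29, 1844) → Jul 5, 1844 (689 left).
+365 (one year) → Jul 5, 1845 (324 left).
Jul has 31 days: +27 → Aug 1, 1845 (297 left).
Aug has 31 days: +31 → Sep 1, 1845 (266 left).
Sep has 30 days: +30 → Oct 1, 1845 (236 left).
Oct has 31 days: +31 → Nov 1, 1845 (205 left).
Nov has 30 days: +30 → Dec 1, 1845 (175 left).
Dec has 31 days: +31 → Jan 1, 1846 (144 left).
Jan has 31 days: +31 → Feb 1, 1846 (113 left).
Feb has 28 days: +28 → Mar 1, 1846 (85 left).
Mar has 31 days: +31 → Apr 1, 1846 (54 left).
Apr has 30 days: +30 → May 1, 1846 (24 left).
+24 → May 25, 1846.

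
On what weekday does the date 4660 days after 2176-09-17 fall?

First find the weekday of Sep 17, 2176. Doomsday rule: the anchor day for the 2100s is Sunday. For year 76: 76÷12 = 6 r 4, and 4÷4 = 1, so 6+4+1 = 11.
Sunday + 11 ≡ Thursday — that's 2176's doomsday.
In September the doomsday date is Sep 5.
Sep 17 is 12 days after Sep 5; 12 mod 7 = 5, so Thursday + 5 = Tuesday.
4660 mod 7 = 5, so 4660 days after a Tuesday is Tuesday + 5 = Sunday.

Sunday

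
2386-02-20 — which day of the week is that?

Doomsday rule: the anchor day for the 2300s is Wednesday. For year 86: 86÷12 = 7 r 2, and 2÷4 = 0, so 7+2+0 = 9.
Wednesday + 9 ≡ Friday — that's 2386's doomsday.
In February the doomsday date is Feb 28 (2386 is not a leap year).
Feb 20 is 8 days before Feb 28; 8 mod 7 = 1, so Friday − 1 = Thursday.

Thursday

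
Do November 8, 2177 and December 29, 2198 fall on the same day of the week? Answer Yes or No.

Yes

From Nov 8, 2177 to Dec 29, 2198 is 7721 days.
7721 mod 7 = 0, so they are the same weekday.
(Nov 8, 2177 is a Saturday; Dec 29, 2198 is a Saturday.)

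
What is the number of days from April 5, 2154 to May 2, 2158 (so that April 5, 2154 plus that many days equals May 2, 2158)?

Apr 5, 2154 → Apr 5, 2155: 365 days.
Apr 5, 2155 → Apr 5, 2156: 366 days (Feb 29, 2156 is in that span).
Apr 5, 2156 → Apr 5, 2157: 365 days.
Apr 5, 2157 → May 5, 2157: 30 days (April has 30).
May 5, 2157 → Jun 5, 2157: 31 days (May has 31).
Jun 5, 2157 → Jul 5, 2157: 30 days (June has 30).
Jul 5, 2157 → Aug 5, 2157: 31 days (July has 31).
Aug 5, 2157 → Sep 5, 2157: 31 days (August has 31).
Sep 5, 2157 → Oct 5, 2157: 30 days (September has 30).
Oct 5, 2157 → Nov 5, 2157: 31 days (October has 31).
Nov 5, 2157 → Dec 5, 2157: 30 days (November has 30).
Dec 5, 2157 → Jan 5, 2158: 31 days (December has 31).
Jan 5, 2158 → Feb 5, 2158: 31 days (January has 31).
Feb 5, 2158 → Mar 5, 2158: 28 days (February has 28).
Mar 5, 2158 → Apr 5, 2158: 31 days (March has 31).
Apr 5, 2158 → May 2, 2158: 27 days.
Total: 1488 days.

1488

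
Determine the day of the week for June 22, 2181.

Doomsday rule: the anchor day for the 2100s is Sunday. For year 81: 81÷12 = 6 r 9, and 9÷4 = 2, so 6+9+2 = 17.
Sunday + 17 ≡ Wednesday — that's 2181's doomsday.
In June the doomsday date is Jun 6.
Jun 22 is 16 days after Jun 6; 16 mod 7 = 2, so Wednesday + 2 = Friday.

Friday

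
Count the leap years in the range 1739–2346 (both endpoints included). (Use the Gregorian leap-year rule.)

147

Multiples of 4 in [1739,2346]: 152.
Of those, multiples of 100: 6 (not leap unless ÷400).
Multiples of 400: 1.
Leap years = 152 − 6 + 1 = 147.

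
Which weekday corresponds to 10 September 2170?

Doomsday rule: the anchor day for the 2100s is Sunday. For year 70: 70÷12 = 5 r 10, and 10÷4 = 2, so 5+10+2 = 17.
Sunday + 17 ≡ Wednesday — that's 2170's doomsday.
In September the doomsday date is Sep 5.
Sep 10 is 5 days after Sep 5; 5 mod 7 = 5, so Wednesday + 5 = Monday.

Monday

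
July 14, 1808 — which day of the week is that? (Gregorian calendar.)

Thursday

Doomsday rule: the anchor day for the 1800s is Friday. For year 08: 8÷12 = 0 r 8, and 8÷4 = 2, so 0+8+2 = 10.
Friday + 10 ≡ Monday — that's 1808's doomsday.
In July the doomsday date is Jul 11.
Jul 14 is 3 days after Jul 11; 3 mod 7 = 3, so Monday + 3 = Thursday.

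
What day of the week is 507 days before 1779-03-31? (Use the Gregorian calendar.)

First find the weekday of Mar 31, 1779. Doomsday rule: the anchor day for the 1700s is Sunday. For year 79: 79÷12 = 6 r 7, and 7÷4 = 1, so 6+7+1 = 14.
Sunday + 14 ≡ Sunday — that's 1779's doomsday.
In March the doomsday date is Mar 14.
Mar 31 is 17 days after Mar 14; 17 mod 7 = 3, so Sunday + 3 = Wednesday.
507 mod 7 = 3, so 507 days before a Wednesday is Wednesday − 3 = Sunday.

Sunday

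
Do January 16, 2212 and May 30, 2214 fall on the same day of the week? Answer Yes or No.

No

From Jan 16, 2212 to May 30, 2214 is 865 days.
865 mod 7 = 4, so they are different weekdays.
(Jan 16, 2212 is a Thursday; May 30, 2214 is a Monday.)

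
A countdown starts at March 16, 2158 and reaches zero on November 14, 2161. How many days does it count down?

Mar 16, 2158 → Mar 16, 2159: 365 days.
Mar 16, 2159 → Mar 16, 2160: 366 days (Feb 29, 2160 is in that span).
Mar 16, 2160 → Mar 16, 2161: 365 days.
Mar 16, 2161 → Apr 16, 2161: 31 days (March has 31).
Apr 16, 2161 → May 16, 2161: 30 days (April has 30).
May 16, 2161 → Jun 16, 2161: 31 days (May has 31).
Jun 16, 2161 → Jul 16, 2161: 30 days (June has 30).
Jul 16, 2161 → Aug 16, 2161: 31 days (July has 31).
Aug 16, 2161 → Sep 16, 2161: 31 days (August has 31).
Sep 16, 2161 → Oct 16, 2161: 30 days (September has 30).
Oct 16, 2161 → Nov 14, 2161: 29 days.
Total: 1339 days.

1339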